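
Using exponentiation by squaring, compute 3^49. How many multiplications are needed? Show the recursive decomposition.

Computing 3^49 by squaring (build up from 3^1; each line after the first costs one multiplication):

3^1 = 3
3^2 = (3^1)^2 = 3^2 = 9
3^3 = 3 * 3^2 = 3 * 9 = 27
3^6 = (3^3)^2 = 27^2 = 729
3^12 = (3^6)^2 = 729^2 = 531441
3^24 = (3^12)^2 = 531441^2 = 282429536481
3^48 = (3^24)^2 = 282429536481^2 = 79766443076872509863361
3^49 = 3 * 3^48 = 3 * 79766443076872509863361 = 239299329230617529590083

Result: 239299329230617529590083
Multiplications needed: 7 (7 lines after 3^1)

3^49 = 239299329230617529590083. Using exponentiation by squaring, this requires 7 multiplications. The key idea: if the exponent is even, square the half-power; if odd, multiply by the base once.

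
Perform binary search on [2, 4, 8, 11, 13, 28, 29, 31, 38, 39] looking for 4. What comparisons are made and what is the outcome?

Binary search for 4 in [2, 4, 8, 11, 13, 28, 29, 31, 38, 39]:

lo=0, hi=9, mid=4, arr[mid]=13 -> 13 > 4, search left half
lo=0, hi=3, mid=1, arr[mid]=4 -> Found target at index 1!

Binary search finds 4 at index 1 after 2 comparisons. The search repeatedly halves the search space by comparing with the middle element.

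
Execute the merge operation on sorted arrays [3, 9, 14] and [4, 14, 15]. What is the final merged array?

Merging process:

Compare 3 vs 4: take 3 from left. Merged: [3]
Compare 9 vs 4: take 4 from right. Merged: [3, 4]
Compare 9 vs 14: take 9 from left. Merged: [3, 4, 9]
Compare 14 vs 14: take 14 from left. Merged: [3, 4, 9, 14]
Append remaining from right: [14, 15]. Merged: [3, 4, 9, 14, 14, 15]

Final merged array: [3, 4, 9, 14, 14, 15]
Total comparisons: 4

The merged array is [3, 4, 9, 14, 14, 15], requiring 4 comparisons. The merge step runs in O(n) time where n is the total number of elements.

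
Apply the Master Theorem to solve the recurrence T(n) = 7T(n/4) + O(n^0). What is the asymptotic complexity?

Master Theorem for T(n) = 7T(n/4) + O(n^0):

a = 7, b = 4, c = 0
log_b(a) = log_4(7) = 1.4037

Case 1: c = 0 < log_4(7) = 1.4037
T(n) = O(n^(log_4 7))

For T(n) = 7T(n/4) + O(n^0): log_4(7) = 1.4037. This is Case 1 of the Master Theorem (c < log_b(a), work dominated by leaves), giving O(n^(log_4 7)).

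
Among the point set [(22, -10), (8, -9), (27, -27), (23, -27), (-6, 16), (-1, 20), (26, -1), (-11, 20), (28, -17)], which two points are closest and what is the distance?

Computing all pairwise distances among 9 points:

d((22, -10), (8, -9)) = 14.0357
d((22, -10), (27, -27)) = 17.72
d((22, -10), (23, -27)) = 17.0294
d((22, -10), (-6, 16)) = 38.2099
d((22, -10), (-1, 20)) = 37.8021
d((22, -10), (26, -1)) = 9.8489
d((22, -10), (-11, 20)) = 44.5982
d((22, -10), (28, -17)) = 9.2195
d((8, -9), (27, -27)) = 26.1725
d((8, -9), (23, -27)) = 23.4307
d((8, -9), (-6, 16)) = 28.6531
d((8, -9), (-1, 20)) = 30.3645
d((8, -9), (26, -1)) = 19.6977
d((8, -9), (-11, 20)) = 34.6699
d((8, -9), (28, -17)) = 21.5407
d((27, -27), (23, -27)) = 4.0 <-- minimum
d((27, -27), (-6, 16)) = 54.2033
d((27, -27), (-1, 20)) = 54.7083
d((27, -27), (26, -1)) = 26.0192
d((27, -27), (-11, 20)) = 60.4401
d((27, -27), (28, -17)) = 10.0499
d((23, -27), (-6, 16)) = 51.8652
d((23, -27), (-1, 20)) = 52.7731
d((23, -27), (26, -1)) = 26.1725
d((23, -27), (-11, 20)) = 58.0086
d((23, -27), (28, -17)) = 11.1803
d((-6, 16), (-1, 20)) = 6.4031
d((-6, 16), (26, -1)) = 36.2353
d((-6, 16), (-11, 20)) = 6.4031
d((-6, 16), (28, -17)) = 47.3814
d((-1, 20), (26, -1)) = 34.2053
d((-1, 20), (-11, 20)) = 10.0
d((-1, 20), (28, -17)) = 47.0106
d((26, -1), (-11, 20)) = 42.5441
d((26, -1), (28, -17)) = 16.1245
d((-11, 20), (28, -17)) = 53.7587

Closest pair: (27, -27) and (23, -27) with distance 4.0

The closest pair is (27, -27) and (23, -27) with Euclidean distance 4.0. For 9 points, brute-force pairwise comparison is shown above. For large n, the divide-and-conquer algorithm (sort by x, recurse on halves, check the dividing strip) achieves O(n log n).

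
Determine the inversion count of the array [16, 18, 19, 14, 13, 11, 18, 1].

Finding inversions in [16, 18, 19, 14, 13, 11, 18, 1]:

(0, 3): arr[0]=16 > arr[3]=14
(0, 4): arr[0]=16 > arr[4]=13
(0, 5): arr[0]=16 > arr[5]=11
(0, 7): arr[0]=16 > arr[7]=1
(1, 3): arr[1]=18 > arr[3]=14
(1, 4): arr[1]=18 > arr[4]=13
(1, 5): arr[1]=18 > arr[5]=11
(1, 7): arr[1]=18 > arr[7]=1
(2, 3): arr[2]=19 > arr[3]=14
(2, 4): arr[2]=19 > arr[4]=13
(2, 5): arr[2]=19 > arr[5]=11
(2, 6): arr[2]=19 > arr[6]=18
(2, 7): arr[2]=19 > arr[7]=1
(3, 4): arr[3]=14 > arr[4]=13
(3, 5): arr[3]=14 > arr[5]=11
(3, 7): arr[3]=14 > arr[7]=1
(4, 5): arr[4]=13 > arr[5]=11
(4, 7): arr[4]=13 > arr[7]=1
(5, 7): arr[5]=11 > arr[7]=1
(6, 7): arr[6]=18 > arr[7]=1

Total inversions: 20

The array has 20 inversion(s): (0,3), (0,4), (0,5), (0,7), (1,3), (1,4), (1,5), (1,7), (2,3), (2,4), (2,5), (2,6), (2,7), (3,4), (3,5), (3,7), (4,5), (4,7), (5,7), (6,7). Each pair (i,j) satisfies i < j and arr[i] > arr[j].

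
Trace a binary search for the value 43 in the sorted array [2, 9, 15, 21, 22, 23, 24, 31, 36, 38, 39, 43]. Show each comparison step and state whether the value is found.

Binary search for 43 in [2, 9, 15, 21, 22, 23, 24, 31, 36, 38, 39, 43]:

lo=0, hi=11, mid=5, arr[mid]=23 -> 23 < 43, search right half
lo=6, hi=11, mid=8, arr[mid]=36 -> 36 < 43, search right half
lo=9, hi=11, mid=10, arr[mid]=39 -> 39 < 43, search right half
lo=11, hi=11, mid=11, arr[mid]=43 -> Found target at index 11!

Binary search finds 43 at index 11 after 4 comparisons. The search repeatedly halves the search space by comparing with the middle element.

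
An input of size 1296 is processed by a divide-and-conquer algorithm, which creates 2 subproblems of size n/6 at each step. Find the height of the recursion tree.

For divide and conquer with division factor 6:

Problem sizes at each level:
Level 0: 1296
Level 1: 216
Level 2: 36
Level 3: 6
Level 4: 1

The root is level 0 and the size-1 base case is level 4 (the tree spans levels 0 through 4, i.e. 5 levels counting the root), so the depth is the number of divisions: log_6(1296) = 4

The recursion tree depth is log_6(1296) = 4. At each level, the problem size is divided by 6, so it takes 4 divisions to reduce to a base case of size 1. The algorithm makes 2 recursive calls at each level.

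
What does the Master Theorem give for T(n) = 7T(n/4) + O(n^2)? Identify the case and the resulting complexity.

Master Theorem for T(n) = 7T(n/4) + O(n^2):

a = 7, b = 4, c = 2
log_b(a) = log_4(7) = 1.4037

Case 3: c = 2 > log_4(7) = 1.4037
T(n) = O(n^2) = O(n^2)

For T(n) = 7T(n/4) + O(n^2): log_4(7) = 1.4037. This is Case 3 of the Master Theorem (c > log_b(a), work dominated by root), giving O(n^2).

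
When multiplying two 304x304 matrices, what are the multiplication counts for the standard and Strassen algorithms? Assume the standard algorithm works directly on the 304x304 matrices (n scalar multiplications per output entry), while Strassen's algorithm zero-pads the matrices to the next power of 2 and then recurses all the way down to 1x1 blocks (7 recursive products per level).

Matrix multiplication for 304x304 matrices:

Strassen's algorithm requires power-of-2 dimensions. Pad 304x304 to 512x512 (next power of 2).

Standard algorithm: 304^3 = 28094464 multiplications
Strassen's algorithm: 7^(log2(512)) = 7^9 = 40353607 multiplications
Difference: 28094464 - 40353607 = -12259143 (Strassen uses MORE here due to padding overhead — for small or just-over-power-of-2 n, padding can outweigh the per-level savings)

Standard: 28094464 multiplications (304^3). Strassen: 40353607 multiplications (7^9, after padding to 512x512). Strassen reduces 8 recursive multiplications to 7 at each level.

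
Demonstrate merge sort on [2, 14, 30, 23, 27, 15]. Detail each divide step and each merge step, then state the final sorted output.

Merge sort trace:

Split: [2, 14, 30, 23, 27, 15] -> [2, 14, 30] and [23, 27, 15]
  Split: [2, 14, 30] -> [2] and [14, 30]
    Split: [14, 30] -> [14] and [30]
    Merge: [14] + [30] -> [14, 30]
  Merge: [2] + [14, 30] -> [2, 14, 30]
  Split: [23, 27, 15] -> [23] and [27, 15]
    Split: [27, 15] -> [27] and [15]
    Merge: [27] + [15] -> [15, 27]
  Merge: [23] + [15, 27] -> [15, 23, 27]
Merge: [2, 14, 30] + [15, 23, 27] -> [2, 14, 15, 23, 27, 30]

Final sorted array: [2, 14, 15, 23, 27, 30]

The merge sort proceeds by recursively splitting the array and merging sorted halves.
After all merges, the sorted array is [2, 14, 15, 23, 27, 30].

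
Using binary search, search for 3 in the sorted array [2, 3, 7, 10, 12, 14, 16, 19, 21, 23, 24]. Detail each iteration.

Binary search for 3 in [2, 3, 7, 10, 12, 14, 16, 19, 21, 23, 24]:

lo=0, hi=10, mid=5, arr[mid]=14 -> 14 > 3, search left half
lo=0, hi=4, mid=2, arr[mid]=7 -> 7 > 3, search left half
lo=0, hi=1, mid=0, arr[mid]=2 -> 2 < 3, search right half
lo=1, hi=1, mid=1, arr[mid]=3 -> Found target at index 1!

Binary search finds 3 at index 1 after 4 comparisons. The search repeatedly halves the search space by comparing with the middle element.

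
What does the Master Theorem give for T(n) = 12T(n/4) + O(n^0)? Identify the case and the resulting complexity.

Master Theorem for T(n) = 12T(n/4) + O(n^0):

a = 12, b = 4, c = 0
log_b(a) = log_4(12) = 1.7925

Case 1: c = 0 < log_4(12) = 1.7925
T(n) = O(n^(log_4 12))

For T(n) = 12T(n/4) + O(n^0): log_4(12) = 1.7925. This is Case 1 of the Master Theorem (c < log_b(a), work dominated by leaves), giving O(n^(log_4 12)).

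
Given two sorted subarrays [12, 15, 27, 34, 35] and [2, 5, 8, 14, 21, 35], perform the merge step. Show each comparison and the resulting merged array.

Merging process:

Compare 12 vs 2: take 2 from right. Merged: [2]
Compare 12 vs 5: take 5 from right. Merged: [2, 5]
Compare 12 vs 8: take 8 from right. Merged: [2, 5, 8]
Compare 12 vs 14: take 12 from left. Merged: [2, 5, 8, 12]
Compare 15 vs 14: take 14 from right. Merged: [2, 5, 8, 12, 14]
Compare 15 vs 21: take 15 from left. Merged: [2, 5, 8, 12, 14, 15]
Compare 27 vs 21: take 21 from right. Merged: [2, 5, 8, 12, 14, 15, 21]
Compare 27 vs 35: take 27 from left. Merged: [2, 5, 8, 12, 14, 15, 21, 27]
Compare 34 vs 35: take 34 from left. Merged: [2, 5, 8, 12, 14, 15, 21, 27, 34]
Compare 35 vs 35: take 35 from left. Merged: [2, 5, 8, 12, 14, 15, 21, 27, 34, 35]
Append remaining from right: [35]. Merged: [2, 5, 8, 12, 14, 15, 21, 27, 34, 35, 35]

Final merged array: [2, 5, 8, 12, 14, 15, 21, 27, 34, 35, 35]
Total comparisons: 10

The merged array is [2, 5, 8, 12, 14, 15, 21, 27, 34, 35, 35], requiring 10 comparisons. The merge step runs in O(n) time where n is the total number of elements.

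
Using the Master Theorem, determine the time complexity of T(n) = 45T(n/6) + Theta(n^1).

Master Theorem for T(n) = 45T(n/6) + O(n^1):

a = 45, b = 6, c = 1
log_b(a) = log_6(45) = 2.1245

Case 1: c = 1 < log_6(45) = 2.1245
T(n) = O(n^(log_6 45))

For T(n) = 45T(n/6) + O(n^1): log_6(45) = 2.1245. This is Case 1 of the Master Theorem (c < log_b(a), work dominated by leaves), giving O(n^(log_6 45)).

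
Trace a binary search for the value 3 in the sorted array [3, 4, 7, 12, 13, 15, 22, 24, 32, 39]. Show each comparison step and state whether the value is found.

Binary search for 3 in [3, 4, 7, 12, 13, 15, 22, 24, 32, 39]:

lo=0, hi=9, mid=4, arr[mid]=13 -> 13 > 3, search left half
lo=0, hi=3, mid=1, arr[mid]=4 -> 4 > 3, search left half
lo=0, hi=0, mid=0, arr[mid]=3 -> Found target at index 0!

Binary search finds 3 at index 0 after 3 comparisons. The search repeatedly halves the search space by comparing with the middle element.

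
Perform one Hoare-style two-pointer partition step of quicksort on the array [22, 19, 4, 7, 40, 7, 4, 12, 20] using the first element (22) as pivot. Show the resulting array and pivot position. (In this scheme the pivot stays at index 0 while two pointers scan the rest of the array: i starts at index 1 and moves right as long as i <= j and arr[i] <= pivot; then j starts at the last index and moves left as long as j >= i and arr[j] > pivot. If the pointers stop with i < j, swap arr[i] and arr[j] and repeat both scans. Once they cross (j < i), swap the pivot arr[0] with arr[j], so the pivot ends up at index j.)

Hoare-style two-pointer partition with pivot = 22:

Initial array: [22, 19, 4, 7, 40, 7, 4, 12, 20]

Pointers start at i = 1, j = 8.
i stops at index 4 (arr[4]=40 > 22), j stops at index 8 (arr[8]=20 <= 22): swap arr[4] and arr[8], array becomes [22, 19, 4, 7, 20, 7, 4, 12, 40]
i ends at 8, j ends at 7: the pointers have crossed (j < i), so scanning stops.

Swap pivot arr[0] with arr[7] to place pivot at position 7: [12, 19, 4, 7, 20, 7, 4, 22, 40]
Pivot position: 7

After partitioning with pivot 22, the array becomes [12, 19, 4, 7, 20, 7, 4, 22, 40]. The pivot is placed at index 7. All elements to the left of the pivot are <= 22, and all elements to the right are > 22.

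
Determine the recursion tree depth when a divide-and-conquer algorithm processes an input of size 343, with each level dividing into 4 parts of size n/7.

For divide and conquer with division factor 7:

Problem sizes at each level:
Level 0: 343
Level 1: 49
Level 2: 7
Level 3: 1

The root is level 0 and the size-1 base case is level 3 (the tree spans levels 0 through 3, i.e. 4 levels counting the root), so the depth is the number of divisions: log_7(343) = 3

The recursion tree depth is log_7(343) = 3. At each level, the problem size is divided by 7, so it takes 3 divisions to reduce to a base case of size 1. The algorithm makes 4 recursive calls at each level.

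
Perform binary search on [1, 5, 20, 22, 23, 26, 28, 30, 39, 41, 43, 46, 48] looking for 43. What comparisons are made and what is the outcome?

Binary search for 43 in [1, 5, 20, 22, 23, 26, 28, 30, 39, 41, 43, 46, 48]:

lo=0, hi=12, mid=6, arr[mid]=28 -> 28 < 43, search right half
lo=7, hi=12, mid=9, arr[mid]=41 -> 41 < 43, search right half
lo=10, hi=12, mid=11, arr[mid]=46 -> 46 > 43, search left half
lo=10, hi=10, mid=10, arr[mid]=43 -> Found target at index 10!

Binary search finds 43 at index 10 after 4 comparisons. The search repeatedly halves the search space by comparing with the middle element.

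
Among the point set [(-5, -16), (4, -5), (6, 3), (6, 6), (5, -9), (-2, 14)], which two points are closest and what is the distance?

Computing all pairwise distances among 6 points:

d((-5, -16), (4, -5)) = 14.2127
d((-5, -16), (6, 3)) = 21.9545
d((-5, -16), (6, 6)) = 24.5967
d((-5, -16), (5, -9)) = 12.2066
d((-5, -16), (-2, 14)) = 30.1496
d((4, -5), (6, 3)) = 8.2462
d((4, -5), (6, 6)) = 11.1803
d((4, -5), (5, -9)) = 4.1231
d((4, -5), (-2, 14)) = 19.9249
d((6, 3), (6, 6)) = 3.0 <-- minimum
d((6, 3), (5, -9)) = 12.0416
d((6, 3), (-2, 14)) = 13.6015
d((6, 6), (5, -9)) = 15.0333
d((6, 6), (-2, 14)) = 11.3137
d((5, -9), (-2, 14)) = 24.0416

Closest pair: (6, 3) and (6, 6) with distance 3.0

The closest pair is (6, 3) and (6, 6) with Euclidean distance 3.0. For 6 points, brute-force pairwise comparison is shown above. For large n, the divide-and-conquer algorithm (sort by x, recurse on halves, check the dividing strip) achieves O(n log n).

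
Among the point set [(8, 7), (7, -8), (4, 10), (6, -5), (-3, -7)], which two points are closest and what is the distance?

Computing all pairwise distances among 5 points:

d((8, 7), (7, -8)) = 15.0333
d((8, 7), (4, 10)) = 5.0
d((8, 7), (6, -5)) = 12.1655
d((8, 7), (-3, -7)) = 17.8045
d((7, -8), (4, 10)) = 18.2483
d((7, -8), (6, -5)) = 3.1623 <-- minimum
d((7, -8), (-3, -7)) = 10.0499
d((4, 10), (6, -5)) = 15.1327
d((4, 10), (-3, -7)) = 18.3848
d((6, -5), (-3, -7)) = 9.2195

Closest pair: (7, -8) and (6, -5) with distance 3.1623

The closest pair is (7, -8) and (6, -5) with Euclidean distance 3.1623. For 5 points, brute-force pairwise comparison is shown above. For large n, the divide-and-conquer algorithm (sort by x, recurse on halves, check the dividing strip) achieves O(n log n).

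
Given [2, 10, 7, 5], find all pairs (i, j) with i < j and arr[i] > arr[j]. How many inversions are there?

Finding inversions in [2, 10, 7, 5]:

(1, 2): arr[1]=10 > arr[2]=7
(1, 3): arr[1]=10 > arr[3]=5
(2, 3): arr[2]=7 > arr[3]=5

Total inversions: 3

The array has 3 inversion(s): (1,2), (1,3), (2,3). Each pair (i,j) satisfies i < j and arr[i] > arr[j].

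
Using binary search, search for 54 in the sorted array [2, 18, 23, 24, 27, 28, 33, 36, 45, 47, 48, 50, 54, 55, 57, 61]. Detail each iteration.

Binary search for 54 in [2, 18, 23, 24, 27, 28, 33, 36, 45, 47, 48, 50, 54, 55, 57, 61]:

lo=0, hi=15, mid=7, arr[mid]=36 -> 36 < 54, search right half
lo=8, hi=15, mid=11, arr[mid]=50 -> 50 < 54, search right half
lo=12, hi=15, mid=13, arr[mid]=55 -> 55 > 54, search left half
lo=12, hi=12, mid=12, arr[mid]=54 -> Found target at index 12!

Binary search finds 54 at index 12 after 4 comparisons. The search repeatedly halves the search space by comparing with the middle element.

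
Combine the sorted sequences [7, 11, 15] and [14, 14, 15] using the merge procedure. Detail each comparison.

Merging process:

Compare 7 vs 14: take 7 from left. Merged: [7]
Compare 11 vs 14: take 11 from left. Merged: [7, 11]
Compare 15 vs 14: take 14 from right. Merged: [7, 11, 14]
Compare 15 vs 14: take 14 from right. Merged: [7, 11, 14, 14]
Compare 15 vs 15: take 15 from left. Merged: [7, 11, 14, 14, 15]
Append remaining from right: [15]. Merged: [7, 11, 14, 14, 15, 15]

Final merged array: [7, 11, 14, 14, 15, 15]
Total comparisons: 5

The merged array is [7, 11, 14, 14, 15, 15], requiring 5 comparisons. The merge step runs in O(n) time where n is the total number of elements.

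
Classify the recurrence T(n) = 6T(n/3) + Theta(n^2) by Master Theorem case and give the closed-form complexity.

Master Theorem for T(n) = 6T(n/3) + O(n^2):

a = 6, b = 3, c = 2
log_b(a) = log_3(6) = 1.6309

Case 3: c = 2 > log_3(6) = 1.6309
T(n) = O(n^2) = O(n^2)

For T(n) = 6T(n/3) + O(n^2): log_3(6) = 1.6309. This is Case 3 of the Master Theorem (c > log_b(a), work dominated by root), giving O(n^2).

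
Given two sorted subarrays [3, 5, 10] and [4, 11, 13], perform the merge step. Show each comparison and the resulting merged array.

Merging process:

Compare 3 vs 4: take 3 from left. Merged: [3]
Compare 5 vs 4: take 4 from right. Merged: [3, 4]
Compare 5 vs 11: take 5 from left. Merged: [3, 4, 5]
Compare 10 vs 11: take 10 from left. Merged: [3, 4, 5, 10]
Append remaining from right: [11, 13]. Merged: [3, 4, 5, 10, 11, 13]

Final merged array: [3, 4, 5, 10, 11, 13]
Total comparisons: 4

The merged array is [3, 4, 5, 10, 11, 13], requiring 4 comparisons. The merge step runs in O(n) time where n is the total number of elements.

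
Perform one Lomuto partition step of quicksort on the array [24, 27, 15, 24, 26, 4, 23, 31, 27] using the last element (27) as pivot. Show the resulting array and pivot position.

Lomuto partition with pivot = 27:

Initial array: [24, 27, 15, 24, 26, 4, 23, 31, 27]

arr[0]=24 <= 27: swap with position 0, array becomes [24, 27, 15, 24, 26, 4, 23, 31, 27]
arr[1]=27 <= 27: swap with position 1, array becomes [24, 27, 15, 24, 26, 4, 23, 31, 27]
arr[2]=15 <= 27: swap with position 2, array becomes [24, 27, 15, 24, 26, 4, 23, 31, 27]
arr[3]=24 <= 27: swap with position 3, array becomes [24, 27, 15, 24, 26, 4, 23, 31, 27]
arr[4]=26 <= 27: swap with position 4, array becomes [24, 27, 15, 24, 26, 4, 23, 31, 27]
arr[5]=4 <= 27: swap with position 5, array becomes [24, 27, 15, 24, 26, 4, 23, 31, 27]
arr[6]=23 <= 27: swap with position 6, array becomes [24, 27, 15, 24, 26, 4, 23, 31, 27]
arr[7]=31 > 27: no swap

Place pivot at position 7: [24, 27, 15, 24, 26, 4, 23, 27, 31]
Pivot position: 7

After partitioning with pivot 27, the array becomes [24, 27, 15, 24, 26, 4, 23, 27, 31]. The pivot is placed at index 7. All elements to the left of the pivot are <= 27, and all elements to the right are > 27.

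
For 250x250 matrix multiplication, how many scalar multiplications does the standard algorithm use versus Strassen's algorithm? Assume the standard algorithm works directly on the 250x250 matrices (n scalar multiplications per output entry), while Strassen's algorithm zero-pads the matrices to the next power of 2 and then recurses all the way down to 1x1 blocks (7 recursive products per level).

Matrix multiplication for 250x250 matrices:

Strassen's algorithm requires power-of-2 dimensions. Pad 250x250 to 256x256 (next power of 2).

Standard algorithm: 250^3 = 15625000 multiplications
Strassen's algorithm: 7^(log2(256)) = 7^8 = 5764801 multiplications
Savings: 15625000 - 5764801 = 9860199 multiplications

Standard: 15625000 multiplications (250^3). Strassen: 5764801 multiplications (7^8, after padding to 256x256). Strassen reduces 8 recursive multiplications to 7 at each level.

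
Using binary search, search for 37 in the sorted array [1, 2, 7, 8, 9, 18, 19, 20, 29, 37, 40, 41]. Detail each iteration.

Binary search for 37 in [1, 2, 7, 8, 9, 18, 19, 20, 29, 37, 40, 41]:

lo=0, hi=11, mid=5, arr[mid]=18 -> 18 < 37, search right half
lo=6, hi=11, mid=8, arr[mid]=29 -> 29 < 37, search right half
lo=9, hi=11, mid=10, arr[mid]=40 -> 40 > 37, search left half
lo=9, hi=9, mid=9, arr[mid]=37 -> Found target at index 9!

Binary search finds 37 at index 9 after 4 comparisons. The search repeatedly halves the search space by comparing with the middle element.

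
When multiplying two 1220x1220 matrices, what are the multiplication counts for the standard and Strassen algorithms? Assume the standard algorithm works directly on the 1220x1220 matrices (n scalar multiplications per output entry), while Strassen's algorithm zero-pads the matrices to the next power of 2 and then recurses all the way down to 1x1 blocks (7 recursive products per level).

Matrix multiplication for 1220x1220 matrices:

Strassen's algorithm requires power-of-2 dimensions. Pad 1220x1220 to 2048x2048 (next power of 2).

Standard algorithm: 1220^3 = 1815848000 multiplications
Strassen's algorithm: 7^(log2(2048)) = 7^11 = 1977326743 multiplications
Difference: 1815848000 - 1977326743 = -161478743 (Strassen uses MORE here due to padding overhead — for small or just-over-power-of-2 n, padding can outweigh the per-level savings)

Standard: 1815848000 multiplications (1220^3). Strassen: 1977326743 multiplications (7^11, after padding to 2048x2048). Strassen reduces 8 recursive multiplications to 7 at each level.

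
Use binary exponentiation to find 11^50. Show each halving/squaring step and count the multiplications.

Computing 11^50 by squaring (build up from 11^1; each line after the first costs one multiplication):

11^1 = 11
11^2 = (11^1)^2 = 11^2 = 121
11^3 = 11 * 11^2 = 11 * 121 = 1331
11^6 = (11^3)^2 = 1331^2 = 1771561
11^12 = (11^6)^2 = 1771561^2 = 3138428376721
11^24 = (11^12)^2 = 3138428376721^2 = 9849732675807611094711841
11^25 = 11 * 11^24 = 11 * 9849732675807611094711841 = 108347059433883722041830251
11^50 = (11^25)^2 = 108347059433883722041830251^2 = 11739085287969531650666649599035831993898213898723001

Result: 11739085287969531650666649599035831993898213898723001
Multiplications needed: 7 (7 lines after 11^1)

11^50 = 11739085287969531650666649599035831993898213898723001. Using exponentiation by squaring, this requires 7 multiplications. The key idea: if the exponent is even, square the half-power; if odd, multiply by the base once.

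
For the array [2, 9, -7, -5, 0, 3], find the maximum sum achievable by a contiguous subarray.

Using Kadane's algorithm on [2, 9, -7, -5, 0, 3]:

Scanning through the array:
Position 1 (value 9): max_ending_here = 11, max_so_far = 11
Position 2 (value -7): max_ending_here = 4, max_so_far = 11
Position 3 (value -5): max_ending_here = -1, max_so_far = 11
Position 4 (value 0): max_ending_here = 0, max_so_far = 11
Position 5 (value 3): max_ending_here = 3, max_so_far = 11

Maximum subarray: [2, 9]
Maximum sum: 11

The maximum subarray is [2, 9] with sum 11. This subarray runs from index 0 to index 1.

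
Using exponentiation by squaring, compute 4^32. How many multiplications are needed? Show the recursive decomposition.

Computing 4^32 by squaring (build up from 4^1; each line after the first costs one multiplication):

4^1 = 4
4^2 = (4^1)^2 = 4^2 = 16
4^4 = (4^2)^2 = 16^2 = 256
4^8 = (4^4)^2 = 256^2 = 65536
4^16 = (4^8)^2 = 65536^2 = 4294967296
4^32 = (4^16)^2 = 4294967296^2 = 18446744073709551616

Result: 18446744073709551616
Multiplications needed: 5 (5 lines after 4^1)

4^32 = 18446744073709551616. Using exponentiation by squaring, this requires 5 multiplications. The key idea: if the exponent is even, square the half-power; if odd, multiply by the base once.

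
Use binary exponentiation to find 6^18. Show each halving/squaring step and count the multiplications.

Computing 6^18 by squaring (build up from 6^1; each line after the first costs one multiplication):

6^1 = 6
6^2 = (6^1)^2 = 6^2 = 36
6^4 = (6^2)^2 = 36^2 = 1296
6^8 = (6^4)^2 = 1296^2 = 1679616
6^9 = 6 * 6^8 = 6 * 1679616 = 10077696
6^18 = (6^9)^2 = 10077696^2 = 101559956668416

Result: 101559956668416
Multiplications needed: 5 (5 lines after 6^1)

6^18 = 101559956668416. Using exponentiation by squaring, this requires 5 multiplications. The key idea: if the exponent is even, square the half-power; if odd, multiply by the base once.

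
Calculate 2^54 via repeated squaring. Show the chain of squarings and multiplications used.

Computing 2^54 by squaring (build up from 2^1; each line after the first costs one multiplication):

2^1 = 2
2^2 = (2^1)^2 = 2^2 = 4
2^3 = 2 * 2^2 = 2 * 4 = 8
2^6 = (2^3)^2 = 8^2 = 64
2^12 = (2^6)^2 = 64^2 = 4096
2^13 = 2 * 2^12 = 2 * 4096 = 8192
2^26 = (2^13)^2 = 8192^2 = 67108864
2^27 = 2 * 2^26 = 2 * 67108864 = 134217728
2^54 = (2^27)^2 = 134217728^2 = 18014398509481984

Result: 18014398509481984
Multiplications needed: 8 (8 lines after 2^1)

2^54 = 18014398509481984. Using exponentiation by squaring, this requires 8 multiplications. The key idea: if the exponent is even, square the half-power; if odd, multiply by the base once.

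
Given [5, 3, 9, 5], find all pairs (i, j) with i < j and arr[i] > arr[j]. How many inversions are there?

Finding inversions in [5, 3, 9, 5]:

(0, 1): arr[0]=5 > arr[1]=3
(2, 3): arr[2]=9 > arr[3]=5

Total inversions: 2

The array has 2 inversion(s): (0,1), (2,3). Each pair (i,j) satisfies i < j and arr[i] > arr[j].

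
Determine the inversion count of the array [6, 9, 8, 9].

Finding inversions in [6, 9, 8, 9]:

(1, 2): arr[1]=9 > arr[2]=8

Total inversions: 1

The array has 1 inversion(s): (1,2). Each pair (i,j) satisfies i < j and arr[i] > arr[j].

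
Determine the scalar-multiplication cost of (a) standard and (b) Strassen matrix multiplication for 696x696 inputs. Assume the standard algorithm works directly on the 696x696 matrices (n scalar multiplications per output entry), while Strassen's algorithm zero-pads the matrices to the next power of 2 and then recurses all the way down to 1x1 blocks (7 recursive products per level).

Matrix multiplication for 696x696 matrices:

Strassen's algorithm requires power-of-2 dimensions. Pad 696x696 to 1024x1024 (next power of 2).

Standard algorithm: 696^3 = 337153536 multiplications
Strassen's algorithm: 7^(log2(1024)) = 7^10 = 282475249 multiplications
Savings: 337153536 - 282475249 = 54678287 multiplications

Standard: 337153536 multiplications (696^3). Strassen: 282475249 multiplications (7^10, after padding to 1024x1024). Strassen reduces 8 recursive multiplications to 7 at each level.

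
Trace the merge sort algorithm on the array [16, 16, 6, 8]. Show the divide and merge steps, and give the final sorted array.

Merge sort trace:

Split: [16, 16, 6, 8] -> [16, 16] and [6, 8]
  Split: [16, 16] -> [16] and [16]
  Merge: [16] + [16] -> [16, 16]
  Split: [6, 8] -> [6] and [8]
  Merge: [6] + [8] -> [6, 8]
Merge: [16, 16] + [6, 8] -> [6, 8, 16, 16]

Final sorted array: [6, 8, 16, 16]

The merge sort proceeds by recursively splitting the array and merging sorted halves.
After all merges, the sorted array is [6, 8, 16, 16].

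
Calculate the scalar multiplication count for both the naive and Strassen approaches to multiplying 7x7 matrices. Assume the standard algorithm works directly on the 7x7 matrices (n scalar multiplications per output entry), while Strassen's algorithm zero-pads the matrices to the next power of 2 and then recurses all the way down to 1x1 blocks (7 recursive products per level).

Matrix multiplication for 7x7 matrices:

Strassen's algorithm requires power-of-2 dimensions. Pad 7x7 to 8x8 (next power of 2).

Standard algorithm: 7^3 = 343 multiplications
Strassen's algorithm: 7^(log2(8)) = 7^3 = 343 multiplications
Savings: 343 - 343 = 0 multiplications

Standard: 343 multiplications (7^3). Strassen: 343 multiplications (7^3, after padding to 8x8). Strassen reduces 8 recursive multiplications to 7 at each level.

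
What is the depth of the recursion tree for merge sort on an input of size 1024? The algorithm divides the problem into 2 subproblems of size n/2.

For divide and conquer with division factor 2:

Problem sizes at each level:
Level 0: 1024
Level 1: 512
Level 2: 256
Level 3: 128
Level 4: 64
Level 5: 32
Level 6: 16
Level 7: 8
Level 8: 4
Level 9: 2
Level 10: 1

The root is level 0 and the size-1 base case is level 10 (the tree spans levels 0 through 10, i.e. 11 levels counting the root), so the depth is the number of divisions: log_2(1024) = 10

The recursion tree depth is log_2(1024) = 10. At each level, the problem size is divided by 2, so it takes 10 divisions to reduce to a base case of size 1. The algorithm makes 2 recursive calls at each level.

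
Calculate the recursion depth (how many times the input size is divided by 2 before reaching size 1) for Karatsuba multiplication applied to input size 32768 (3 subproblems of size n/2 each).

For divide and conquer with division factor 2:

Problem sizes at each level:
Level 0: 32768
Level 1: 16384
Level 2: 8192
Level 3: 4096
Level 4: 2048
Level 5: 1024
Level 6: 512
Level 7: 256
Level 8: 128
Level 9: 64
Level 10: 32
Level 11: 16
Level 12: 8
Level 13: 4
Level 14: 2
Level 15: 1

The root is level 0 and the size-1 base case is level 15 (the tree spans levels 0 through 15, i.e. 16 levels counting the root), so the depth is the number of divisions: log_2(32768) = 15

The recursion tree depth is log_2(32768) = 15. At each level, the problem size is divided by 2, so it takes 15 divisions to reduce to a base case of size 1. The algorithm makes 3 recursive calls at each level.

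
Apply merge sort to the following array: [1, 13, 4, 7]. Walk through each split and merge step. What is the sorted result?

Merge sort trace:

Split: [1, 13, 4, 7] -> [1, 13] and [4, 7]
  Split: [1, 13] -> [1] and [13]
  Merge: [1] + [13] -> [1, 13]
  Split: [4, 7] -> [4] and [7]
  Merge: [4] + [7] -> [4, 7]
Merge: [1, 13] + [4, 7] -> [1, 4, 7, 13]

Final sorted array: [1, 4, 7, 13]

The merge sort proceeds by recursively splitting the array and merging sorted halves.
After all merges, the sorted array is [1, 4, 7, 13].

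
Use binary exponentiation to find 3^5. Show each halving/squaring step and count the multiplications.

Computing 3^5 by squaring (build up from 3^1; each line after the first costs one multiplication):

3^1 = 3
3^2 = (3^1)^2 = 3^2 = 9
3^4 = (3^2)^2 = 9^2 = 81
3^5 = 3 * 3^4 = 3 * 81 = 243

Result: 243
Multiplications needed: 3 (3 lines after 3^1)

3^5 = 243. Using exponentiation by squaring, this requires 3 multiplications. The key idea: if the exponent is even, square the half-power; if odd, multiply by the base once.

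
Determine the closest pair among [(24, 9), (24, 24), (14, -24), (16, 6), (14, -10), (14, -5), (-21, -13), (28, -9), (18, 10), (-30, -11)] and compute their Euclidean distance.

Computing all pairwise distances among 10 points:

d((24, 9), (24, 24)) = 15.0
d((24, 9), (14, -24)) = 34.4819
d((24, 9), (16, 6)) = 8.544
d((24, 9), (14, -10)) = 21.4709
d((24, 9), (14, -5)) = 17.2047
d((24, 9), (-21, -13)) = 50.0899
d((24, 9), (28, -9)) = 18.4391
d((24, 9), (18, 10)) = 6.0828
d((24, 9), (-30, -11)) = 57.5847
d((24, 24), (14, -24)) = 49.0306
d((24, 24), (16, 6)) = 19.6977
d((24, 24), (14, -10)) = 35.4401
d((24, 24), (14, -5)) = 30.6757
d((24, 24), (-21, -13)) = 58.258
d((24, 24), (28, -9)) = 33.2415
d((24, 24), (18, 10)) = 15.2315
d((24, 24), (-30, -11)) = 64.3506
d((14, -24), (16, 6)) = 30.0666
d((14, -24), (14, -10)) = 14.0
d((14, -24), (14, -5)) = 19.0
d((14, -24), (-21, -13)) = 36.6879
d((14, -24), (28, -9)) = 20.5183
d((14, -24), (18, 10)) = 34.2345
d((14, -24), (-30, -11)) = 45.8803
d((16, 6), (14, -10)) = 16.1245
d((16, 6), (14, -5)) = 11.1803
d((16, 6), (-21, -13)) = 41.5933
d((16, 6), (28, -9)) = 19.2094
d((16, 6), (18, 10)) = 4.4721 <-- minimum
d((16, 6), (-30, -11)) = 49.0408
d((14, -10), (14, -5)) = 5.0
d((14, -10), (-21, -13)) = 35.1283
d((14, -10), (28, -9)) = 14.0357
d((14, -10), (18, 10)) = 20.3961
d((14, -10), (-30, -11)) = 44.0114
d((14, -5), (-21, -13)) = 35.9026
d((14, -5), (28, -9)) = 14.5602
d((14, -5), (18, 10)) = 15.5242
d((14, -5), (-30, -11)) = 44.4072
d((-21, -13), (28, -9)) = 49.163
d((-21, -13), (18, 10)) = 45.2769
d((-21, -13), (-30, -11)) = 9.2195
d((28, -9), (18, 10)) = 21.4709
d((28, -9), (-30, -11)) = 58.0345
d((18, 10), (-30, -11)) = 52.3927

Closest pair: (16, 6) and (18, 10) with distance 4.4721

The closest pair is (16, 6) and (18, 10) with Euclidean distance 4.4721. For 10 points, brute-force pairwise comparison is shown above. For large n, the divide-and-conquer algorithm (sort by x, recurse on halves, check the dividing strip) achieves O(n log n).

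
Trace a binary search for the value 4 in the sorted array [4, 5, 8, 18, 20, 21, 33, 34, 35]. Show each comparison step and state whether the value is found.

Binary search for 4 in [4, 5, 8, 18, 20, 21, 33, 34, 35]:

lo=0, hi=8, mid=4, arr[mid]=20 -> 20 > 4, search left half
lo=0, hi=3, mid=1, arr[mid]=5 -> 5 > 4, search left half
lo=0, hi=0, mid=0, arr[mid]=4 -> Found target at index 0!

Binary search finds 4 at index 0 after 3 comparisons. The search repeatedly halves the search space by comparing with the middle element.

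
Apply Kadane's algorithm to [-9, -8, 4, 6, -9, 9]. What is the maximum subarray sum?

Using Kadane's algorithm on [-9, -8, 4, 6, -9, 9]:

Scanning through the array:
Position 1 (value -8): max_ending_here = -8, max_so_far = -8
Position 2 (value 4): max_ending_here = 4, max_so_far = 4
Position 3 (value 6): max_ending_here = 10, max_so_far = 10
Position 4 (value -9): max_ending_here = 1, max_so_far = 10
Position 5 (value 9): max_ending_here = 10, max_so_far = 10

Maximum subarray: [4, 6]
Maximum sum: 10

The maximum subarray is [4, 6] with sum 10. This subarray runs from index 2 to index 3.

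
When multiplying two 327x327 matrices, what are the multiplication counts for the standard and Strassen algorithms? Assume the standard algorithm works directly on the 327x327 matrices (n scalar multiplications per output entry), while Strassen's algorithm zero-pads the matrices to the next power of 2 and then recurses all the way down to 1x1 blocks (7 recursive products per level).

Matrix multiplication for 327x327 matrices:

Strassen's algorithm requires power-of-2 dimensions. Pad 327x327 to 512x512 (next power of 2).

Standard algorithm: 327^3 = 34965783 multiplications
Strassen's algorithm: 7^(log2(512)) = 7^9 = 40353607 multiplications
Difference: 34965783 - 40353607 = -5387824 (Strassen uses MORE here due to padding overhead — for small or just-over-power-of-2 n, padding can outweigh the per-level savings)

Standard: 34965783 multiplications (327^3). Strassen: 40353607 multiplications (7^9, after padding to 512x512). Strassen reduces 8 recursive multiplications to 7 at each level.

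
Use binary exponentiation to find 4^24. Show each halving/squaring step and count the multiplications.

Computing 4^24 by squaring (build up from 4^1; each line after the first costs one multiplication):

4^1 = 4
4^2 = (4^1)^2 = 4^2 = 16
4^3 = 4 * 4^2 = 4 * 16 = 64
4^6 = (4^3)^2 = 64^2 = 4096
4^12 = (4^6)^2 = 4096^2 = 16777216
4^24 = (4^12)^2 = 16777216^2 = 281474976710656

Result: 281474976710656
Multiplications needed: 5 (5 lines after 4^1)

4^24 = 281474976710656. Using exponentiation by squaring, this requires 5 multiplications. The key idea: if the exponent is even, square the half-power; if odd, multiply by the base once.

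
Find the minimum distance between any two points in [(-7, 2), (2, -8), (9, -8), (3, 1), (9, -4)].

Computing all pairwise distances among 5 points:

d((-7, 2), (2, -8)) = 13.4536
d((-7, 2), (9, -8)) = 18.868
d((-7, 2), (3, 1)) = 10.0499
d((-7, 2), (9, -4)) = 17.088
d((2, -8), (9, -8)) = 7.0
d((2, -8), (3, 1)) = 9.0554
d((2, -8), (9, -4)) = 8.0623
d((9, -8), (3, 1)) = 10.8167
d((9, -8), (9, -4)) = 4.0 <-- minimum
d((3, 1), (9, -4)) = 7.8102

Closest pair: (9, -8) and (9, -4) with distance 4.0

The closest pair is (9, -8) and (9, -4) with Euclidean distance 4.0. For 5 points, brute-force pairwise comparison is shown above. For large n, the divide-and-conquer algorithm (sort by x, recurse on halves, check the dividing strip) achieves O(n log n).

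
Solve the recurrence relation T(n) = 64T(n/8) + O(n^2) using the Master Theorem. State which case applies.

Master Theorem for T(n) = 64T(n/8) + O(n^2):

a = 64, b = 8, c = 2
log_b(a) = log_8(64) = 2.0000

Case 2: c = 2 = log_8(64) = 2.0000
T(n) = O(n^2 log n) = O(n^2 log n)

For T(n) = 64T(n/8) + O(n^2): log_8(64) = 2.0000. This is Case 2 of the Master Theorem (c = log_b(a), equal work at all levels), giving O(n^2 log n).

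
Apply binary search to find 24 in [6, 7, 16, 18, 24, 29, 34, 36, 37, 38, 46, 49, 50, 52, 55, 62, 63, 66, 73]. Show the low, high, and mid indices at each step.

Binary search for 24 in [6, 7, 16, 18, 24, 29, 34, 36, 37, 38, 46, 49, 50, 52, 55, 62, 63, 66, 73]:

lo=0, hi=18, mid=9, arr[mid]=38 -> 38 > 24, search left half
lo=0, hi=8, mid=4, arr[mid]=24 -> Found target at index 4!

Binary search finds 24 at index 4 after 2 comparisons. The search repeatedly halves the search space by comparing with the middle element.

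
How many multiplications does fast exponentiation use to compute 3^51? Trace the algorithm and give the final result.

Computing 3^51 by squaring (build up from 3^1; each line after the first costs one multiplication):

3^1 = 3
3^2 = (3^1)^2 = 3^2 = 9
3^3 = 3 * 3^2 = 3 * 9 = 27
3^6 = (3^3)^2 = 27^2 = 729
3^12 = (3^6)^2 = 729^2 = 531441
3^24 = (3^12)^2 = 531441^2 = 282429536481
3^25 = 3 * 3^24 = 3 * 282429536481 = 847288609443
3^50 = (3^25)^2 = 847288609443^2 = 717897987691852588770249
3^51 = 3 * 3^50 = 3 * 717897987691852588770249 = 2153693963075557766310747

Result: 2153693963075557766310747
Multiplications needed: 8 (8 lines after 3^1)

3^51 = 2153693963075557766310747. Using exponentiation by squaring, this requires 8 multiplications. The key idea: if the exponent is even, square the half-power; if odd, multiply by the base once.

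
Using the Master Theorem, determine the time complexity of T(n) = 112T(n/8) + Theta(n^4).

Master Theorem for T(n) = 112T(n/8) + O(n^4):

a = 112, b = 8, c = 4
log_b(a) = log_8(112) = 2.2691

Case 3: c = 4 > log_8(112) = 2.2691
T(n) = O(n^4) = O(n^4)

For T(n) = 112T(n/8) + O(n^4): log_8(112) = 2.2691. This is Case 3 of the Master Theorem (c > log_b(a), work dominated by root), giving O(n^4).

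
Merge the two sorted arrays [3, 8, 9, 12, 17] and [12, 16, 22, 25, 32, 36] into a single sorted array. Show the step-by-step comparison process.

Merging process:

Compare 3 vs 12: take 3 from left. Merged: [3]
Compare 8 vs 12: take 8 from left. Merged: [3, 8]
Compare 9 vs 12: take 9 from left. Merged: [3, 8, 9]
Compare 12 vs 12: take 12 from left. Merged: [3, 8, 9, 12]
Compare 17 vs 12: take 12 from right. Merged: [3, 8, 9, 12, 12]
Compare 17 vs 16: take 16 from right. Merged: [3, 8, 9, 12, 12, 16]
Compare 17 vs 22: take 17 from left. Merged: [3, 8, 9, 12, 12, 16, 17]
Append remaining from right: [22, 25, 32, 36]. Merged: [3, 8, 9, 12, 12, 16, 17, 22, 25, 32, 36]

Final merged array: [3, 8, 9, 12, 12, 16, 17, 22, 25, 32, 36]
Total comparisons: 7

The merged array is [3, 8, 9, 12, 12, 16, 17, 22, 25, 32, 36], requiring 7 comparisons. The merge step runs in O(n) time where n is the total number of elements.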